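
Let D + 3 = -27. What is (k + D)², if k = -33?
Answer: 3969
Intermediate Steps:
D = -30 (D = -3 - 27 = -30)
(k + D)² = (-33 - 30)² = (-63)² = 3969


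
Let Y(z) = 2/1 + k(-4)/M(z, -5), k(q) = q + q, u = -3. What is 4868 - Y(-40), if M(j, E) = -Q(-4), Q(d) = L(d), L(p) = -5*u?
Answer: 72982/15 ≈ 4865.5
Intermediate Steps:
L(p) = 15 (L(p) = -5*(-3) = 15)
Q(d) = 15
k(q) = 2*q
M(j, E) = -15 (M(j, E) = -1*15 = -15)
Y(z) = 38/15 (Y(z) = 2/1 + (2*(-4))/(-15) = 2*1 - 8*(-1/15) = 2 + 8/15 = 38/15)
4868 - Y(-40) = 4868 - 1*38/15 = 4868 - 38/15 = 72982/15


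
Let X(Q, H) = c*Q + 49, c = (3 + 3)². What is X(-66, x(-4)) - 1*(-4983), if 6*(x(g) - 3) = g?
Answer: 2656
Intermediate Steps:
c = 36 (c = 6² = 36)
x(g) = 3 + g/6
X(Q, H) = 49 + 36*Q (X(Q, H) = 36*Q + 49 = 49 + 36*Q)
X(-66, x(-4)) - 1*(-4983) = (49 + 36*(-66)) - 1*(-4983) = (49 - 2376) + 4983 = -2327 + 4983 = 2656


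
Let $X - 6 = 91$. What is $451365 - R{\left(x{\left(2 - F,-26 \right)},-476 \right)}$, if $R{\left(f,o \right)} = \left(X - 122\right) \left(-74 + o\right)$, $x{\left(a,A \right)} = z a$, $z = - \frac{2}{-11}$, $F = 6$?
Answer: $437615$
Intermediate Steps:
$X = 97$ ($X = 6 + 91 = 97$)
$z = \frac{2}{11}$ ($z = \left(-2\right) \left(- \frac{1}{11}\right) = \frac{2}{11} \approx 0.18182$)
$x{\left(a,A \right)} = \frac{2 a}{11}$
$R{\left(f,o \right)} = 1850 - 25 o$ ($R{\left(f,o \right)} = \left(97 - 122\right) \left(-74 + o\right) = - 25 \left(-74 + o\right) = 1850 - 25 o$)
$451365 - R{\left(x{\left(2 - F,-26 \right)},-476 \right)} = 451365 - \left(1850 - -11900\right) = 451365 - \left(1850 + 11900\right) = 451365 - 13750 = 437615$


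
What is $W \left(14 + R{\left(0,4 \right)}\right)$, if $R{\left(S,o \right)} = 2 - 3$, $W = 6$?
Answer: $78$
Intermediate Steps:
$R{\left(S,o \right)} = -1$
$W \left(14 + R{\left(0,4 \right)}\right) = 6 \left(14 - 1\right) = 6 \cdot 13 = 78$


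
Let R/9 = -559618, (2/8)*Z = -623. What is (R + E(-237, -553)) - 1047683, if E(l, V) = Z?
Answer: -6086737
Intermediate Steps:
Z = -2492 (Z = 4*(-623) = -2492)
R = -5036562 (R = 9*(-559618) = -5036562)
E(l, V) = -2492
(R + E(-237, -553)) - 1047683 = (-5036562 - 2492) - 1047683 = -5039054 - 1047683 = -6086737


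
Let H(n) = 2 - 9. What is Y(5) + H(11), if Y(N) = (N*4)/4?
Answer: -2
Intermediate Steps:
H(n) = -7
Y(N) = N (Y(N) = (4*N)*(¼) = N)
Y(5) + H(11) = 5 - 7 = -2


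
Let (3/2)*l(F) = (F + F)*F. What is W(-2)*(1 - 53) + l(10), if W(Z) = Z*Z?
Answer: -224/3 ≈ -74.667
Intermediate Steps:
W(Z) = Z**2
l(F) = 4*F**2/3 (l(F) = 2*((F + F)*F)/3 = 2*((2*F)*F)/3 = 2*(2*F**2)/3 = 4*F**2/3)
W(-2)*(1 - 53) + l(10) = (-2)**2*(1 - 53) + (4/3)*10**2 = 4*(-52) + (4/3)*100 = -208 + 400/3 = -224/3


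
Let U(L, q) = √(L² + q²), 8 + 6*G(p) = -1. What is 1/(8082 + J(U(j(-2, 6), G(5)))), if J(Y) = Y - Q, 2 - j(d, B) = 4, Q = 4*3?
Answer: 2/16145 ≈ 0.00012388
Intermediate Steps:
G(p) = -3/2 (G(p) = -4/3 + (⅙)*(-1) = -4/3 - ⅙ = -3/2)
Q = 12
j(d, B) = -2 (j(d, B) = 2 - 1*4 = 2 - 4 = -2)
J(Y) = -12 + Y (J(Y) = Y - 1*12 = Y - 12 = -12 + Y)
1/(8082 + J(U(j(-2, 6), G(5)))) = 1/(8082 + (-12 + √((-2)² + (-3/2)²))) = 1/(8082 + (-12 + √(4 + 9/4))) = 1/(8082 + (-12 + √(25/4))) = 1/(8082 + (-12 + 5/2)) = 1/(8082 - 19/2) = 1/(16145/2) = 2/16145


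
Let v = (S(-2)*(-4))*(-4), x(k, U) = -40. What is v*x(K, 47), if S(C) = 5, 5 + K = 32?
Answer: -3200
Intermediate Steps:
K = 27 (K = -5 + 32 = 27)
v = 80 (v = (5*(-4))*(-4) = -20*(-4) = 80)
v*x(K, 47) = 80*(-40) = -3200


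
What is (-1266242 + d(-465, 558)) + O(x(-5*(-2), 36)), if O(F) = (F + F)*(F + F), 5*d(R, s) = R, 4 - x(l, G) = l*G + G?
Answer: -651679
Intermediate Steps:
x(l, G) = 4 - G - G*l (x(l, G) = 4 - (l*G + G) = 4 - (G*l + G) = 4 - (G + G*l) = 4 + (-G - G*l) = 4 - G - G*l)
d(R, s) = R/5
O(F) = 4*F² (O(F) = (2*F)*(2*F) = 4*F²)
(-1266242 + d(-465, 558)) + O(x(-5*(-2), 36)) = (-1266242 + (⅕)*(-465)) + 4*(4 - 1*36 - 1*36*(-5*(-2)))² = (-1266242 - 93) + 4*(4 - 36 - 1*36*10)² = -1266335 + 4*(4 - 36 - 360)² = -1266335 + 4*(-392)² = -1266335 + 4*153664 = -1266335 + 614656 = -651679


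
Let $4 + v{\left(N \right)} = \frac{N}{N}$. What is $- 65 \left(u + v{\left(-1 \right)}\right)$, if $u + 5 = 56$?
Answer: $-3120$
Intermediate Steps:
$u = 51$ ($u = -5 + 56 = 51$)
$v{\left(N \right)} = -3$ ($v{\left(N \right)} = -4 + \frac{N}{N} = -4 + 1 = -3$)
$- 65 \left(u + v{\left(-1 \right)}\right) = - 65 \left(51 - 3\right) = \left(-65\right) 48 = -3120$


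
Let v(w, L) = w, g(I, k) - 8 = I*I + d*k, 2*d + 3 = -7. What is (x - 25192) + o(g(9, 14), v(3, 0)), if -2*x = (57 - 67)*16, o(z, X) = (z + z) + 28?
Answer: -25046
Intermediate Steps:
d = -5 (d = -3/2 + (½)*(-7) = -3/2 - 7/2 = -5)
g(I, k) = 8 + I² - 5*k (g(I, k) = 8 + (I*I - 5*k) = 8 + (I² - 5*k) = 8 + I² - 5*k)
o(z, X) = 28 + 2*z (o(z, X) = 2*z + 28 = 28 + 2*z)
x = 80 (x = -(57 - 67)*16/2 = -(-5)*16 = -½*(-160) = 80)
(x - 25192) + o(g(9, 14), v(3, 0)) = (80 - 25192) + (28 + 2*(8 + 9² - 5*14)) = -25112 + (28 + 2*(8 + 81 - 70)) = -25112 + (28 + 2*19) = -25112 + (28 + 38) = -25112 + 66 = -25046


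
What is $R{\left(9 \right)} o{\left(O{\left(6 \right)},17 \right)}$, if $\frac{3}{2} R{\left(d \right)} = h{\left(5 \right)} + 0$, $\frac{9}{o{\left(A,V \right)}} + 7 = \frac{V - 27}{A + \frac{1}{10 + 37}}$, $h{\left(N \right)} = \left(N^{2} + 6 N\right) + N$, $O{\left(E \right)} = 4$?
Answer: $- \frac{68040}{1793} \approx -37.948$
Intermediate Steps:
$h{\left(N \right)} = N^{2} + 7 N$
$o{\left(A,V \right)} = \frac{9}{-7 + \frac{-27 + V}{\frac{1}{47} + A}}$ ($o{\left(A,V \right)} = \frac{9}{-7 + \frac{V - 27}{A + \frac{1}{10 + 37}}} = \frac{9}{-7 + \frac{-27 + V}{A + \frac{1}{47}}} = \frac{9}{-7 + \frac{-27 + V}{\frac{1}{47} + A}}$)
$R{\left(d \right)} = 40$ ($R{\left(d \right)} = \frac{2 \left(5 \left(7 + 5\right) + 0\right)}{3} = \frac{2 \left(5 \cdot 12 + 0\right)}{3} = \frac{2 \left(60 + 0\right)}{3} = \frac{2}{3} \cdot 60 = 40$)
$R{\left(9 \right)} o{\left(O{\left(6 \right)},17 \right)} = 40 \frac{9 \left(-1 - 188\right)}{1276 - 799 + 329 \cdot 4} = 40 \frac{9 \left(-1 - 188\right)}{1276 - 799 + 1316} = 40 \cdot 9 \cdot \frac{1}{1793} \left(-189\right) = 40 \left(- \frac{1701}{1793}\right) = - \frac{68040}{1793}$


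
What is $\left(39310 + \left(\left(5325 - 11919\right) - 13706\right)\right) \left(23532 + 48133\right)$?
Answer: $1362351650$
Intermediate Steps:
$\left(39310 + \left(\left(5325 - 11919\right) - 13706\right)\right) \left(23532 + 48133\right) = \left(39310 - 20300\right) 71665 = 19010 \cdot 71665 = 1362351650$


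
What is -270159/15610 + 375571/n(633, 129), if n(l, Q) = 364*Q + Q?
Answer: -1371554641/146999370 ≈ -9.3303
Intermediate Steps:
n(l, Q) = 365*Q
-270159/15610 + 375571/n(633, 129) = -270159/15610 + 375571/((365*129)) = -270159*1/15610 + 375571/47085 = -270159/15610 + 375571*(1/47085) = -270159/15610 + 375571/47085 = -1371554641/146999370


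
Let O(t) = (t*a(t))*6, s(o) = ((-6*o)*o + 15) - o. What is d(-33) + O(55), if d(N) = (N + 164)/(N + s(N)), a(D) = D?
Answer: 118319719/6519 ≈ 18150.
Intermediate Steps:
s(o) = 15 - o - 6*o² (s(o) = (-6*o² + 15) - o = (15 - 6*o²) - o = 15 - o - 6*o²)
d(N) = (164 + N)/(15 - 6*N²) (d(N) = (N + 164)/(N + (15 - N - 6*N²)) = (164 + N)/(15 - 6*N²))
O(t) = 6*t² (O(t) = (t*t)*6 = t²*6 = 6*t²)
d(-33) + O(55) = (-164 - 1*(-33))/(3*(-5 + 2*(-33)²)) + 6*55² = (-164 + 33)/(3*(-5 + 2*1089)) + 6*3025 = (⅓)*(-131)/(-5 + 2178) + 18150 = (⅓)*(-131)/2173 + 18150 = (⅓)*(1/2173)*(-131) + 18150 = -131/6519 + 18150 = 118319719/6519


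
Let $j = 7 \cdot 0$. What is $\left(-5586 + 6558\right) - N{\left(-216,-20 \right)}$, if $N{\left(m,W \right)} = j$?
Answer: $972$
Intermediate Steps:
$j = 0$
$N{\left(m,W \right)} = 0$
$\left(-5586 + 6558\right) - N{\left(-216,-20 \right)} = \left(-5586 + 6558\right) - 0 = 972 + 0 = 972$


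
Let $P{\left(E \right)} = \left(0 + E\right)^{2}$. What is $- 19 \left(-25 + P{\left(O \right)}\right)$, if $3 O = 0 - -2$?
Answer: $\frac{4199}{9} \approx 466.56$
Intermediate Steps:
$O = \frac{2}{3}$ ($O = \frac{0 - -2}{3} = \frac{0 + 2}{3} = \frac{1}{3} \cdot 2 = \frac{2}{3} \approx 0.66667$)
$P{\left(E \right)} = E^{2}$
$- 19 \left(-25 + P{\left(O \right)}\right) = - 19 \left(-25 + \left(\frac{2}{3}\right)^{2}\right) = - 19 \left(-25 + \frac{4}{9}\right) = \left(-19\right) \left(- \frac{221}{9}\right) = \frac{4199}{9}$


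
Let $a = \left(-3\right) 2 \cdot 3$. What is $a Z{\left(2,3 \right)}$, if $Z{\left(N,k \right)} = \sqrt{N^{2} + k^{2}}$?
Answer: $- 18 \sqrt{13} \approx -64.9$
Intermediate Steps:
$a = -18$ ($a = \left(-6\right) 3 = -18$)
$a Z{\left(2,3 \right)} = - 18 \sqrt{2^{2} + 3^{2}} = - 18 \sqrt{4 + 9} = - 18 \sqrt{13}$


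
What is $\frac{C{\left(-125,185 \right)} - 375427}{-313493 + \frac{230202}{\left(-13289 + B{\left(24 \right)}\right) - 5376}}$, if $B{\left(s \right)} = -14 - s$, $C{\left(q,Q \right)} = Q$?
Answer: $\frac{7018151126}{5863489781} \approx 1.1969$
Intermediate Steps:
$\frac{C{\left(-125,185 \right)} - 375427}{-313493 + \frac{230202}{\left(-13289 + B{\left(24 \right)}\right) - 5376}} = \frac{185 - 375427}{-313493 + \frac{230202}{\left(-13289 - 38\right) - 5376}} = - \frac{375242}{-313493 + \frac{230202}{\left(-13289 - 38\right) - 5376}} = - \frac{375242}{-313493 + \frac{230202}{-13327 - 5376}} = - \frac{375242}{-313493 + \frac{230202}{-18703}} = - \frac{375242}{-313493 + 230202 \left(- \frac{1}{18703}\right)} = - \frac{375242}{-313493 - \frac{230202}{18703}} = - \frac{375242}{- \frac{5863489781}{18703}} = \left(-375242\right) \left(- \frac{18703}{5863489781}\right) = \frac{7018151126}{5863489781}$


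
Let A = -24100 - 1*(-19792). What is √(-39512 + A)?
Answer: 2*I*√10955 ≈ 209.33*I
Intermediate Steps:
A = -4308 (A = -24100 + 19792 = -4308)
√(-39512 + A) = √(-39512 - 4308) = √(-43820) = 2*I*√10955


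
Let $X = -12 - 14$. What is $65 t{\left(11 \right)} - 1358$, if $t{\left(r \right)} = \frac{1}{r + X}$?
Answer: $- \frac{4087}{3} \approx -1362.3$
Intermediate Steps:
$X = -26$
$t{\left(r \right)} = \frac{1}{-26 + r}$ ($t{\left(r \right)} = \frac{1}{r - 26} = \frac{1}{-26 + r}$)
$65 t{\left(11 \right)} - 1358 = \frac{65}{-26 + 11} - 1358 = \frac{65}{-15} - 1358 = 65 \left(- \frac{1}{15}\right) - 1358 = - \frac{13}{3} - 1358 = - \frac{4087}{3}$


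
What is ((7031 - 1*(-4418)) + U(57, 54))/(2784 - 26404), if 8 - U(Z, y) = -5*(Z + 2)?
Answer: -2938/5905 ≈ -0.49754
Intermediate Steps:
U(Z, y) = 18 + 5*Z (U(Z, y) = 8 - (-5)*(Z + 2) = 8 - (-5)*(2 + Z) = 8 - (-10 - 5*Z) = 8 + (10 + 5*Z) = 18 + 5*Z)
((7031 - 1*(-4418)) + U(57, 54))/(2784 - 26404) = ((7031 - 1*(-4418)) + (18 + 5*57))/(2784 - 26404) = ((7031 + 4418) + (18 + 285))/(-23620) = (11449 + 303)*(-1/23620) = 11752*(-1/23620) = -2938/5905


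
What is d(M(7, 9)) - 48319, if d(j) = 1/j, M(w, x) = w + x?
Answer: -773103/16 ≈ -48319.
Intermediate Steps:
d(M(7, 9)) - 48319 = 1/(7 + 9) - 48319 = 1/16 - 48319 = -773103/16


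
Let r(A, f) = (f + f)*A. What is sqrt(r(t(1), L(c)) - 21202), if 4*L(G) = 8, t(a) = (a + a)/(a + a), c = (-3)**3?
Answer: I*sqrt(21198) ≈ 145.6*I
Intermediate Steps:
c = -27
t(a) = 1 (t(a) = (2*a)/((2*a)) = (2*a)*(1/(2*a)) = 1)
L(G) = 2 (L(G) = (1/4)*8 = 2)
r(A, f) = 2*A*f (r(A, f) = (2*f)*A = 2*A*f)
sqrt(r(t(1), L(c)) - 21202) = sqrt(2*1*2 - 21202) = sqrt(4 - 21202) = sqrt(-21198) = I*sqrt(21198)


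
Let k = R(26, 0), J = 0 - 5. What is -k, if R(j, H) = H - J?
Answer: -5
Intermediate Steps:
J = -5
R(j, H) = 5 + H (R(j, H) = H - 1*(-5) = H + 5 = 5 + H)
k = 5 (k = 5 + 0 = 5)
-k = -1*5 = -5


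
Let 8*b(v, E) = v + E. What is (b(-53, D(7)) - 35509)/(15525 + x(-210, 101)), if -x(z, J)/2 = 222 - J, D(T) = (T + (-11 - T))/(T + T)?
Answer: -3977761/1711696 ≈ -2.3239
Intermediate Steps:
D(T) = -11/(2*T) (D(T) = -11*1/(2*T) = -11/(2*T))
x(z, J) = -444 + 2*J (x(z, J) = -2*(222 - J) = -444 + 2*J)
b(v, E) = E/8 + v/8 (b(v, E) = (v + E)/8 = (E + v)/8 = E/8 + v/8)
(b(-53, D(7)) - 35509)/(15525 + x(-210, 101)) = (((-11/2/7)/8 + (⅛)*(-53)) - 35509)/(15525 + (-444 + 2*101)) = (((-11/2*⅐)/8 - 53/8) - 35509)/(15525 + (-444 + 202)) = (((⅛)*(-11/14) - 53/8) - 35509)/(15525 - 242) = ((-11/112 - 53/8) - 35509)/15283 = (-753/112 - 35509)*(1/15283) = -3977761/112*1/15283 = -3977761/1711696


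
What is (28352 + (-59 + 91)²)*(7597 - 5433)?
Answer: 63569664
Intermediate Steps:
(28352 + (-59 + 91)²)*(7597 - 5433) = (28352 + 32²)*2164 = (28352 + 1024)*2164 = 29376*2164 = 63569664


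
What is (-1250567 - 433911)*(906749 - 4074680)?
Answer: 5336310075018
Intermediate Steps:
(-1250567 - 433911)*(906749 - 4074680) = -1684478*(-3167931) = 5336310075018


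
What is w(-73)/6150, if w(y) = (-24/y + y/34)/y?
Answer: 4513/1114293900 ≈ 4.0501e-6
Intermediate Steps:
w(y) = (-24/y + y/34)/y (w(y) = (-24/y + y*(1/34))/y = (-24/y + y/34)/y)
w(-73)/6150 = (1/34 - 24/(-73)**2)/6150 = (1/34 - 24*1/5329)*(1/6150) = (1/34 - 24/5329)*(1/6150) = (4513/181186)*(1/6150) = 4513/1114293900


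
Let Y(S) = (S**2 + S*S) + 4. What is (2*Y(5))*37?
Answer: 3996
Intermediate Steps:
Y(S) = 4 + 2*S**2 (Y(S) = (S**2 + S**2) + 4 = 2*S**2 + 4 = 4 + 2*S**2)
(2*Y(5))*37 = (2*(4 + 2*5**2))*37 = (2*(4 + 2*25))*37 = (2*(4 + 50))*37 = (2*54)*37 = 108*37 = 3996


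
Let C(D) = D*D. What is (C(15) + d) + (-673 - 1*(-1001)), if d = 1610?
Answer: 2163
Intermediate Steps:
C(D) = D²
(C(15) + d) + (-673 - 1*(-1001)) = (15² + 1610) + (-673 - 1*(-1001)) = (225 + 1610) + (-673 + 1001) = 1835 + 328 = 2163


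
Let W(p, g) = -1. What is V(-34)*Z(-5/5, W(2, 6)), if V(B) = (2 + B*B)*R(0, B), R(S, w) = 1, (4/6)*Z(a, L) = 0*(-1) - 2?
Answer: -3474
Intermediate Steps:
Z(a, L) = -3 (Z(a, L) = 3*(0*(-1) - 2)/2 = 3*(0 - 2)/2 = (3/2)*(-2) = -3)
V(B) = 2 + B² (V(B) = (2 + B*B)*1 = (2 + B²)*1 = 2 + B²)
V(-34)*Z(-5/5, W(2, 6)) = (2 + (-34)²)*(-3) = (2 + 1156)*(-3) = 1158*(-3) = -3474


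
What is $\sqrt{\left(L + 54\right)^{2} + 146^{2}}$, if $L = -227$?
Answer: $\sqrt{51245} \approx 226.37$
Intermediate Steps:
$\sqrt{\left(L + 54\right)^{2} + 146^{2}} = \sqrt{\left(-227 + 54\right)^{2} + 146^{2}} = \sqrt{\left(-173\right)^{2} + 21316} = \sqrt{29929 + 21316} = \sqrt{51245}$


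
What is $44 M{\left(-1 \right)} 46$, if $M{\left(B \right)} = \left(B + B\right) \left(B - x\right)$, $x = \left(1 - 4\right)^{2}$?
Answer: $40480$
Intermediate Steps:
$x = 9$ ($x = \left(-3\right)^{2} = 9$)
$M{\left(B \right)} = 2 B \left(-9 + B\right)$ ($M{\left(B \right)} = \left(B + B\right) \left(B - 9\right) = 2 B \left(B - 9\right) = 2 B \left(-9 + B\right)$)
$44 M{\left(-1 \right)} 46 = 44 \cdot 2 \left(-1\right) \left(-9 - 1\right) 46 = 44 \cdot 2 \left(-1\right) \left(-10\right) 46 = 44 \cdot 20 \cdot 46 = 880 \cdot 46 = 40480$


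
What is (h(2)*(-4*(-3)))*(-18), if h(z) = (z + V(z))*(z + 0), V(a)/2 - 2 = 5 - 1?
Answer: -6048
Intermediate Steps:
V(a) = 12 (V(a) = 4 + 2*(5 - 1) = 4 + 2*4 = 4 + 8 = 12)
h(z) = z*(12 + z) (h(z) = (z + 12)*(z + 0) = (12 + z)*z = z*(12 + z))
(h(2)*(-4*(-3)))*(-18) = ((2*(12 + 2))*(-4*(-3)))*(-18) = ((2*14)*12)*(-18) = (28*12)*(-18) = 336*(-18) = -6048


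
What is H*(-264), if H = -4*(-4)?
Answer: -4224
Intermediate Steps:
H = 16
H*(-264) = 16*(-264) = -4224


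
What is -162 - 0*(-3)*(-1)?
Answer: -162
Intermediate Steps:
-162 - 0*(-3)*(-1) = -162 - 0*(-1) = -162 - 1*0 = -162 + 0 = -162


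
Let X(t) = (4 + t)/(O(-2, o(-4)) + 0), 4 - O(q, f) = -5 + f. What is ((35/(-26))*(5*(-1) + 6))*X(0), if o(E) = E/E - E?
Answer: -35/26 ≈ -1.3462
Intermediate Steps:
o(E) = 1 - E
O(q, f) = 9 - f (O(q, f) = 4 - (-5 + f) = 4 + (5 - f) = 9 - f)
X(t) = 1 + t/4 (X(t) = (4 + t)/((9 - (1 - 1*(-4))) + 0) = (4 + t)/((9 - (1 + 4)) + 0) = (4 + t)/((9 - 1*5) + 0) = (4 + t)/((9 - 5) + 0) = (4 + t)/(4 + 0) = (4 + t)/4 = (4 + t)*(¼) = 1 + t/4)
((35/(-26))*(5*(-1) + 6))*X(0) = ((35/(-26))*(5*(-1) + 6))*(1 + (¼)*0) = ((35*(-1/26))*(-5 + 6))*(1 + 0) = -35/26*1*1 = -35/26*1 = -35/26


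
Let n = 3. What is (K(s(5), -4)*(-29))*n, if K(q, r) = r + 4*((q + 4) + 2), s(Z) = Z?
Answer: -3480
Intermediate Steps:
K(q, r) = 24 + r + 4*q (K(q, r) = r + 4*((4 + q) + 2) = r + 4*(6 + q) = r + (24 + 4*q) = 24 + r + 4*q)
(K(s(5), -4)*(-29))*n = ((24 - 4 + 4*5)*(-29))*3 = ((24 - 4 + 20)*(-29))*3 = (40*(-29))*3 = -1160*3 = -3480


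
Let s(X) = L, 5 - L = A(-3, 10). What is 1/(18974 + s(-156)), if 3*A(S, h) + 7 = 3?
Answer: 3/56941 ≈ 5.2686e-5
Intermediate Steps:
A(S, h) = -4/3 (A(S, h) = -7/3 + (⅓)*3 = -7/3 + 1 = -4/3)
L = 19/3 (L = 5 - 1*(-4/3) = 5 + 4/3 = 19/3 ≈ 6.3333)
s(X) = 19/3
1/(18974 + s(-156)) = 1/(18974 + 19/3) = 1/(56941/3) = 3/56941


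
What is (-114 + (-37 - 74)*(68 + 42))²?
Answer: 151880976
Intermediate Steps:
(-114 + (-37 - 74)*(68 + 42))² = (-114 - 111*110)² = (-114 - 12210)² = (-12324)² = 151880976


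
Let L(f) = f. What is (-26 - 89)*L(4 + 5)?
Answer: -1035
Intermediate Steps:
(-26 - 89)*L(4 + 5) = (-26 - 89)*(4 + 5) = -115*9 = -1035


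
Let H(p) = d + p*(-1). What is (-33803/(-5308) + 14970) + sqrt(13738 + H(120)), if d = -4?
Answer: 79494563/5308 + sqrt(13614) ≈ 15093.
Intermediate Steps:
H(p) = -4 - p (H(p) = -4 + p*(-1) = -4 - p)
(-33803/(-5308) + 14970) + sqrt(13738 + H(120)) = (-33803/(-5308) + 14970) + sqrt(13738 + (-4 - 1*120)) = (-33803*(-1/5308) + 14970) + sqrt(13738 + (-4 - 120)) = (33803/5308 + 14970) + sqrt(13738 - 124) = 79494563/5308 + sqrt(13614)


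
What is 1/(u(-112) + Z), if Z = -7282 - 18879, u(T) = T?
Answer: -1/26273 ≈ -3.8062e-5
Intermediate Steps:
Z = -26161
1/(u(-112) + Z) = 1/(-112 - 26161) = 1/(-26273) = -1/26273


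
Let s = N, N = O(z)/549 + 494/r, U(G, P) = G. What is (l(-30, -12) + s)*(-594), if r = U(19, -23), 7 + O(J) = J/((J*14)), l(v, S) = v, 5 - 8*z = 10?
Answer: 1017753/427 ≈ 2383.5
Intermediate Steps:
z = -5/8 (z = 5/8 - 1/8*10 = 5/8 - 5/4 = -5/8 ≈ -0.62500)
O(J) = -97/14 (O(J) = -7 + J/((J*14)) = -7 + J/((14*J)) = -7 + J*(1/(14*J)) = -7 + 1/14 = -97/14)
r = 19
N = 199739/7686 (N = -97/14/549 + 494/19 = -97/14*1/549 + 494*(1/19) = -97/7686 + 26 = 199739/7686 ≈ 25.987)
s = 199739/7686 ≈ 25.987
(l(-30, -12) + s)*(-594) = (-30 + 199739/7686)*(-594) = -30841/7686*(-594) = 1017753/427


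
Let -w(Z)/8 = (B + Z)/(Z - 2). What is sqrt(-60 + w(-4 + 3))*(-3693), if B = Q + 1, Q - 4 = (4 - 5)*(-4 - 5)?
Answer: -2462*I*sqrt(57) ≈ -18588.0*I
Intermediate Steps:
Q = 13 (Q = 4 + (4 - 5)*(-4 - 5) = 4 - 1*(-9) = 4 + 9 = 13)
B = 14 (B = 13 + 1 = 14)
w(Z) = -8*(14 + Z)/(-2 + Z) (w(Z) = -8*(14 + Z)/(Z - 2) = -8*(14 + Z)/(-2 + Z))
sqrt(-60 + w(-4 + 3))*(-3693) = sqrt(-60 + 8*(-14 - (-4 + 3))/(-2 + (-4 + 3)))*(-3693) = sqrt(-60 + 8*(-14 - 1*(-1))/(-2 - 1))*(-3693) = sqrt(-60 + 8*(-14 + 1)/(-3))*(-3693) = sqrt(-60 + 8*(-1/3)*(-13))*(-3693) = sqrt(-60 + 104/3)*(-3693) = sqrt(-76/3)*(-3693) = (2*I*sqrt(57)/3)*(-3693) = -2462*I*sqrt(57)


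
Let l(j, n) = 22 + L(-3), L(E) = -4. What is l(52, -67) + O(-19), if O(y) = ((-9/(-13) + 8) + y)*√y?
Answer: 18 - 134*I*√19/13 ≈ 18.0 - 44.93*I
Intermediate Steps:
O(y) = √y*(113/13 + y) (O(y) = ((-9*(-1/13) + 8) + y)*√y = ((9/13 + 8) + y)*√y = (113/13 + y)*√y = √y*(113/13 + y))
l(j, n) = 18 (l(j, n) = 22 - 4 = 18)
l(52, -67) + O(-19) = 18 + √(-19)*(113/13 - 19) = 18 + (I*√19)*(-134/13) = 18 - 134*I*√19/13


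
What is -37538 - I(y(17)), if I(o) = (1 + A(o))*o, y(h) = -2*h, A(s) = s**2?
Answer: 1800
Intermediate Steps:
I(o) = o*(1 + o**2) (I(o) = (1 + o**2)*o = o*(1 + o**2))
-37538 - I(y(17)) = -37538 - (-2*17 + (-2*17)**3) = -37538 - (-34 + (-34)**3) = -37538 - (-34 - 39304) = -37538 - 1*(-39338) = -37538 + 39338 = 1800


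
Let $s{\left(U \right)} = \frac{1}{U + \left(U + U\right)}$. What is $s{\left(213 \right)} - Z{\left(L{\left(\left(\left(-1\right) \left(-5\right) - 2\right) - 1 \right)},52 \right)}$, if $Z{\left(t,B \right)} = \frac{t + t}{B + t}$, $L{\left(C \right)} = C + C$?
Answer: $- \frac{632}{4473} \approx -0.14129$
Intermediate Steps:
$s{\left(U \right)} = \frac{1}{3 U}$ ($s{\left(U \right)} = \frac{1}{U + 2 U} = \frac{1}{3 U}$)
$L{\left(C \right)} = 2 C$
$Z{\left(t,B \right)} = \frac{2 t}{B + t}$
$s{\left(213 \right)} - Z{\left(L{\left(\left(\left(-1\right) \left(-5\right) - 2\right) - 1 \right)},52 \right)} = \frac{1}{3 \cdot 213} - \frac{2 \cdot 2 \left(\left(\left(-1\right) \left(-5\right) - 2\right) - 1\right)}{52 + 2 \left(\left(\left(-1\right) \left(-5\right) - 2\right) - 1\right)} = \frac{1}{3} \cdot \frac{1}{213} - \frac{2 \cdot 2 \left(\left(5 - 2\right) - 1\right)}{52 + 2 \left(\left(5 - 2\right) - 1\right)} = \frac{1}{639} - \frac{2 \cdot 2 \left(3 - 1\right)}{52 + 2 \left(3 - 1\right)} = \frac{1}{639} - \frac{2 \cdot 2 \cdot 2}{52 + 2 \cdot 2} = \frac{1}{639} - 2 \cdot 4 \frac{1}{52 + 4} = \frac{1}{639} - 2 \cdot 4 \cdot \frac{1}{56} = \frac{1}{639} - \frac{1}{7} = - \frac{632}{4473}$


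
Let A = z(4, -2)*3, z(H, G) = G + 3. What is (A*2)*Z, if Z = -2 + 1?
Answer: -6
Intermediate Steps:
z(H, G) = 3 + G
A = 3 (A = (3 - 2)*3 = 1*3 = 3)
Z = -1
(A*2)*Z = (3*2)*(-1) = 6*(-1) = -6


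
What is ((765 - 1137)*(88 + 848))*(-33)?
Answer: 11490336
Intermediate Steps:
((765 - 1137)*(88 + 848))*(-33) = -372*936*(-33) = -348192*(-33) = 11490336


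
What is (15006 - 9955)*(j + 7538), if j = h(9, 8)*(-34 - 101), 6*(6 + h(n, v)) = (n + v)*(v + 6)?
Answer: 15117643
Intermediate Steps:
h(n, v) = -6 + (6 + v)*(n + v)/6 (h(n, v) = -6 + ((n + v)*(v + 6))/6 = -6 + ((n + v)*(6 + v))/6 = -6 + ((6 + v)*(n + v))/6 = -6 + (6 + v)*(n + v)/6)
j = -4545 (j = (-6 + 9 + 8 + (1/6)*8**2 + (1/6)*9*8)*(-34 - 101) = (-6 + 9 + 8 + (1/6)*64 + 12)*(-135) = (-6 + 9 + 8 + 32/3 + 12)*(-135) = (101/3)*(-135) = -4545)
(15006 - 9955)*(j + 7538) = (15006 - 9955)*(-4545 + 7538) = 5051*2993 = 15117643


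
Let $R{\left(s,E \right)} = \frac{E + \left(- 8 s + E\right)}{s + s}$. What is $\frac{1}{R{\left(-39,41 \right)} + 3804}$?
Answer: $\frac{39}{148159} \approx 0.00026323$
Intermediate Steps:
$R{\left(s,E \right)} = \frac{- 8 s + 2 E}{2 s}$ ($R{\left(s,E \right)} = \frac{E + \left(E - 8 s\right)}{2 s} = \left(- 8 s + 2 E\right) \frac{1}{2 s} = \frac{- 8 s + 2 E}{2 s}$)
$\frac{1}{R{\left(-39,41 \right)} + 3804} = \frac{1}{\left(-4 + \frac{41}{-39}\right) + 3804} = \frac{1}{\left(-4 + 41 \left(- \frac{1}{39}\right)\right) + 3804} = \frac{1}{\left(-4 - \frac{41}{39}\right) + 3804} = \frac{1}{- \frac{197}{39} + 3804} = \frac{1}{\frac{148159}{39}} = \frac{39}{148159}$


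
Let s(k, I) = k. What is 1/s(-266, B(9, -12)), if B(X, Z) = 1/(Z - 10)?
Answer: -1/266 ≈ -0.0037594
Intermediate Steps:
B(X, Z) = 1/(-10 + Z)
1/s(-266, B(9, -12)) = 1/(-266) = -1/266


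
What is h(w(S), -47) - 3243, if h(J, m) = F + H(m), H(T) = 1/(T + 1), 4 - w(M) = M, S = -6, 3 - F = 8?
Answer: -149409/46 ≈ -3248.0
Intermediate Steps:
F = -5 (F = 3 - 1*8 = 3 - 8 = -5)
w(M) = 4 - M
H(T) = 1/(1 + T)
h(J, m) = -5 + 1/(1 + m)
h(w(S), -47) - 3243 = (-4 - 5*(-47))/(1 - 47) - 3243 = (-4 + 235)/(-46) - 3243 = -1/46*231 - 3243 = -231/46 - 3243 = -149409/46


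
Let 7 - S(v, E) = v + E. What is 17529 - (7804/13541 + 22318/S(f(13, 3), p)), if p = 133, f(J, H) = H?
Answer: 30920665703/1746789 ≈ 17701.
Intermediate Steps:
S(v, E) = 7 - E - v (S(v, E) = 7 - (v + E) = 7 - (E + v) = 7 + (-E - v) = 7 - E - v)
17529 - (7804/13541 + 22318/S(f(13, 3), p)) = 17529 - (7804/13541 + 22318/(7 - 1*133 - 1*3)) = 17529 - (7804*(1/13541) + 22318/(7 - 133 - 3)) = 17529 - (7804/13541 + 22318/(-129)) = 17529 - (7804/13541 + 22318*(-1/129)) = 17529 - (7804/13541 - 22318/129) = 17529 - 1*(-301201322/1746789) = 17529 + 301201322/1746789 = 30920665703/1746789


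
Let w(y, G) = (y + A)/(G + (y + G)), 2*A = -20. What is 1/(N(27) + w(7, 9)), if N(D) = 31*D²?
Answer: 25/564972 ≈ 4.4250e-5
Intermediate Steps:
A = -10 (A = (½)*(-20) = -10)
w(y, G) = (-10 + y)/(y + 2*G) (w(y, G) = (y - 10)/(G + (y + G)) = (-10 + y)/(G + (G + y)) = (-10 + y)/(y + 2*G))
1/(N(27) + w(7, 9)) = 1/(31*27² + (-10 + 7)/(7 + 2*9)) = 1/(31*729 - 3/(7 + 18)) = 1/(22599 - 3/25) = 1/(564972/25) = 25/564972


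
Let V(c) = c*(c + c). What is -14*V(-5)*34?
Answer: -23800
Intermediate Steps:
V(c) = 2*c**2 (V(c) = c*(2*c) = 2*c**2)
-14*V(-5)*34 = -28*(-5)**2*34 = -28*25*34 = -14*50*34 = -700*34 = -23800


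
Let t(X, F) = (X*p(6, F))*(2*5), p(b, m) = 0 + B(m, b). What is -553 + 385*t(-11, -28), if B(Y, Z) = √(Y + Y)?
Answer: -553 - 84700*I*√14 ≈ -553.0 - 3.1692e+5*I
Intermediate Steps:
B(Y, Z) = √2*√Y (B(Y, Z) = √(2*Y) = √2*√Y)
p(b, m) = √2*√m (p(b, m) = 0 + √2*√m = √2*√m)
t(X, F) = 10*X*√2*√F (t(X, F) = (X*(√2*√F))*(2*5) = (X*√2*√F)*10 = 10*X*√2*√F)
-553 + 385*t(-11, -28) = -553 + 385*(10*(-11)*√2*√(-28)) = -553 + 385*(10*(-11)*√2*(2*I*√7)) = -553 + 385*(-220*I*√14) = -553 - 84700*I*√14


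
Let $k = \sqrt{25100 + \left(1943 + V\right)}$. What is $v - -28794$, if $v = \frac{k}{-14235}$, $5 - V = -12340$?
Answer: $28794 - \frac{2 \sqrt{9847}}{14235} \approx 28794.0$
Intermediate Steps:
$V = 12345$ ($V = 5 - -12340 = 5 + 12340 = 12345$)
$k = 2 \sqrt{9847}$ ($k = \sqrt{25100 + \left(1943 + 12345\right)} = \sqrt{25100 + 14288} = \sqrt{39388} = 2 \sqrt{9847} \approx 198.46$)
$v = - \frac{2 \sqrt{9847}}{14235}$ ($v = \frac{2 \sqrt{9847}}{-14235} = 2 \sqrt{9847} \left(- \frac{1}{14235}\right) = - \frac{2 \sqrt{9847}}{14235} \approx -0.013942$)
$v - -28794 = - \frac{2 \sqrt{9847}}{14235} - -28794 = - \frac{2 \sqrt{9847}}{14235} + 28794 = 28794 - \frac{2 \sqrt{9847}}{14235}$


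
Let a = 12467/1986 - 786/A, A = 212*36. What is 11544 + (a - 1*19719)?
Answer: -3439336957/421032 ≈ -8168.8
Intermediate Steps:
A = 7632
a = 2599643/421032 (a = 12467/1986 - 786/7632 = 12467*(1/1986) - 786*1/7632 = 12467/1986 - 131/1272 = 2599643/421032 ≈ 6.1745)
11544 + (a - 1*19719) = 11544 + (2599643/421032 - 1*19719) = 11544 + (2599643/421032 - 19719) = 11544 - 8299730365/421032 = -3439336957/421032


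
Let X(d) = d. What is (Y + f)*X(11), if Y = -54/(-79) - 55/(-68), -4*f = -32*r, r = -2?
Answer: -857285/5372 ≈ -159.58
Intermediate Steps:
f = -16 (f = -(-8)*(-2) = -1/4*64 = -16)
Y = 8017/5372 (Y = -54*(-1/79) - 55*(-1/68) = 54/79 + 55/68 = 8017/5372 ≈ 1.4924)
(Y + f)*X(11) = (8017/5372 - 16)*11 = -77935/5372*11 = -857285/5372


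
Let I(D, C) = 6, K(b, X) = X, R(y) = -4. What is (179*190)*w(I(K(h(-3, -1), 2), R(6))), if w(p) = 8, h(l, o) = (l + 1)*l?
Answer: 272080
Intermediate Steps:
h(l, o) = l*(1 + l) (h(l, o) = (1 + l)*l = l*(1 + l))
(179*190)*w(I(K(h(-3, -1), 2), R(6))) = (179*190)*8 = 34010*8 = 272080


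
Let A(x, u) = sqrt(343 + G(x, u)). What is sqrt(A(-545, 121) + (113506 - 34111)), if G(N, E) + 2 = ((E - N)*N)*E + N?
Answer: sqrt(79395 + I*sqrt(43919574)) ≈ 282.02 + 11.75*I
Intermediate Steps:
G(N, E) = -2 + N + E*N*(E - N) (G(N, E) = -2 + (((E - N)*N)*E + N) = -2 + ((N*(E - N))*E + N) = -2 + (E*N*(E - N) + N) = -2 + (N + E*N*(E - N)) = -2 + N + E*N*(E - N))
A(x, u) = sqrt(341 + x + x*u**2 - u*x**2) (A(x, u) = sqrt(343 + (-2 + x + x*u**2 - u*x**2)) = sqrt(341 + x + x*u**2 - u*x**2))
sqrt(A(-545, 121) + (113506 - 34111)) = sqrt(sqrt(341 - 545 - 545*121**2 - 1*121*(-545)**2) + (113506 - 34111)) = sqrt(sqrt(341 - 545 - 545*14641 - 1*121*297025) + 79395) = sqrt(sqrt(341 - 545 - 7979345 - 35940025) + 79395) = sqrt(sqrt(-43919574) + 79395) = sqrt(I*sqrt(43919574) + 79395) = sqrt(79395 + I*sqrt(43919574))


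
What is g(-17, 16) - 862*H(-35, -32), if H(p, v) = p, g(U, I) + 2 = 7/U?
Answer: 512849/17 ≈ 30168.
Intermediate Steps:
g(U, I) = -2 + 7/U
g(-17, 16) - 862*H(-35, -32) = (-2 + 7/(-17)) - 862*(-35) = (-2 + 7*(-1/17)) + 30170 = (-2 - 7/17) + 30170 = -41/17 + 30170 = 512849/17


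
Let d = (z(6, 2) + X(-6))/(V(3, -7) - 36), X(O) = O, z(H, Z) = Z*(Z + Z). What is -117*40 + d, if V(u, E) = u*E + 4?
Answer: -248042/53 ≈ -4680.0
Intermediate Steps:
z(H, Z) = 2*Z**2 (z(H, Z) = Z*(2*Z) = 2*Z**2)
V(u, E) = 4 + E*u (V(u, E) = E*u + 4 = 4 + E*u)
d = -2/53 (d = (2*2**2 - 6)/((4 - 7*3) - 36) = (2*4 - 6)/((4 - 21) - 36) = (8 - 6)/(-17 - 36) = 2/(-53) = 2*(-1/53) = -2/53 ≈ -0.037736)
-117*40 + d = -117*40 - 2/53 = -4680 - 2/53 = -248042/53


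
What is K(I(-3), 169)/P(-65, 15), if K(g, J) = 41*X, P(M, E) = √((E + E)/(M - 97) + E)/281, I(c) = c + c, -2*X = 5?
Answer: -34563*√3/8 ≈ -7483.1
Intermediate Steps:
X = -5/2 (X = -½*5 = -5/2 ≈ -2.5000)
I(c) = 2*c
P(M, E) = √(E + 2*E/(-97 + M))/281 (P(M, E) = √((2*E)/(-97 + M) + E)*(1/281) = √(2*E/(-97 + M) + E)*(1/281) = √(E + 2*E/(-97 + M))*(1/281) = √(E + 2*E/(-97 + M))/281)
K(g, J) = -205/2 (K(g, J) = 41*(-5/2) = -205/2)
K(I(-3), 169)/P(-65, 15) = -205*281*√6/(120*√(-1/(-97 - 65)))/2 = -205*281*√6/(120*√(-1/(-162)))/2 = -205*843*√3/20/2 = -34563*√3/8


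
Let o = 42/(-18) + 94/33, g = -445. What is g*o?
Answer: -7565/33 ≈ -229.24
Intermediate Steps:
o = 17/33 (o = 42*(-1/18) + 94*(1/33) = -7/3 + 94/33 = 17/33 ≈ 0.51515)
g*o = -445*17/33 = -7565/33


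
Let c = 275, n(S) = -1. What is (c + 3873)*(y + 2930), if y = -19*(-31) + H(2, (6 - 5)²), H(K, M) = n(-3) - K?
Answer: 14584368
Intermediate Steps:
H(K, M) = -1 - K
y = 586 (y = -19*(-31) + (-1 - 1*2) = 589 + (-1 - 2) = 589 - 3 = 586)
(c + 3873)*(y + 2930) = (275 + 3873)*(586 + 2930) = 4148*3516 = 14584368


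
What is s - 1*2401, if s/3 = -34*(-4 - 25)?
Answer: 557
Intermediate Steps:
s = 2958 (s = 3*(-34*(-4 - 25)) = 3*(-34*(-29)) = 3*986 = 2958)
s - 1*2401 = 2958 - 1*2401 = 2958 - 2401 = 557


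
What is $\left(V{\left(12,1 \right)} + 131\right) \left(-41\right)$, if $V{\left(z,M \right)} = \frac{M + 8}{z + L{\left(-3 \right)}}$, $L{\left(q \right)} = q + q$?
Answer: $- \frac{10865}{2} \approx -5432.5$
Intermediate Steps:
$L{\left(q \right)} = 2 q$
$V{\left(z,M \right)} = \frac{8 + M}{-6 + z}$ ($V{\left(z,M \right)} = \frac{M + 8}{z + 2 \left(-3\right)} = \frac{8 + M}{z - 6} = \frac{8 + M}{-6 + z}$)
$\left(V{\left(12,1 \right)} + 131\right) \left(-41\right) = \left(\frac{8 + 1}{-6 + 12} + 131\right) \left(-41\right) = \left(\frac{1}{6} \cdot 9 + 131\right) \left(-41\right) = \left(\frac{3}{2} + 131\right) \left(-41\right) = \frac{265}{2} \left(-41\right) = - \frac{10865}{2}$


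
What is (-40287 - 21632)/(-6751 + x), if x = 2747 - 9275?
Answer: 61919/13279 ≈ 4.6629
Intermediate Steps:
x = -6528
(-40287 - 21632)/(-6751 + x) = (-40287 - 21632)/(-6751 - 6528) = -61919/(-13279) = -61919*(-1/13279) = 61919/13279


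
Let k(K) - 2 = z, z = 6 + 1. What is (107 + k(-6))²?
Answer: 13456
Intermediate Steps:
z = 7
k(K) = 9 (k(K) = 2 + 7 = 9)
(107 + k(-6))² = (107 + 9)² = 116² = 13456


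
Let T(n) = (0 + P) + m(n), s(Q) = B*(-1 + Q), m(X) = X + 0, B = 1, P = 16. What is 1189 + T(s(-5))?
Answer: 1199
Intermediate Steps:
m(X) = X
s(Q) = -1 + Q (s(Q) = 1*(-1 + Q) = -1 + Q)
T(n) = 16 + n (T(n) = (0 + 16) + n = 16 + n)
1189 + T(s(-5)) = 1189 + (16 + (-1 - 5)) = 1189 + (16 - 6) = 1189 + 10 = 1199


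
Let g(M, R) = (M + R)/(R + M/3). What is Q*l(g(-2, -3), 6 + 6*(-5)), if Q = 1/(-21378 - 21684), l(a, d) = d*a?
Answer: 60/78947 ≈ 0.00076000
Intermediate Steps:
g(M, R) = (M + R)/(R + M/3) (g(M, R) = (M + R)/(R + M*(⅓)) = (M + R)/(R + M/3))
l(a, d) = a*d
Q = -1/43062 (Q = 1/(-43062) = -1/43062 ≈ -2.3222e-5)
Q*l(g(-2, -3), 6 + 6*(-5)) = -3*(-2 - 3)/(-2 + 3*(-3))*(6 + 6*(-5))/43062 = -3*(-5)/(-2 - 9)*(6 - 30)/43062 = -3*(-5)/(-11)*(-24)/43062 = -3*(-1/11)*(-5)*(-24)/43062 = -5*(-24)/157894 = -1/43062*(-360/11) = 60/78947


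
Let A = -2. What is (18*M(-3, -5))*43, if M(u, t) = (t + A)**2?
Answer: 37926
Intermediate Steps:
M(u, t) = (-2 + t)**2 (M(u, t) = (t - 2)**2 = (-2 + t)**2)
(18*M(-3, -5))*43 = (18*(-2 - 5)**2)*43 = (18*(-7)**2)*43 = (18*49)*43 = 882*43 = 37926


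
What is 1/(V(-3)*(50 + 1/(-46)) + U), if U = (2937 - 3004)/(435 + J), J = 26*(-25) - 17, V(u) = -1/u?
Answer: 16008/271307 ≈ 0.059003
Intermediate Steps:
J = -667 (J = -650 - 17 = -667)
U = 67/232 (U = (2937 - 3004)/(435 - 667) = -67/(-232) = -67*(-1/232) = 67/232 ≈ 0.28879)
1/(V(-3)*(50 + 1/(-46)) + U) = 1/((-1/(-3))*(50 + 1/(-46)) + 67/232) = 1/((-1*(-⅓))*(50 - 1/46) + 67/232) = 1/((⅓)*(2299/46) + 67/232) = 1/(2299/138 + 67/232) = 1/(271307/16008) = 16008/271307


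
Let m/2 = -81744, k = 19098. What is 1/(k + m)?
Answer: -1/144390 ≈ -6.9257e-6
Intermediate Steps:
m = -163488 (m = 2*(-81744) = -163488)
1/(k + m) = 1/(19098 - 163488) = 1/(-144390) = -1/144390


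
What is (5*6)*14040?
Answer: 421200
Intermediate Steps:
(5*6)*14040 = 30*14040 = 421200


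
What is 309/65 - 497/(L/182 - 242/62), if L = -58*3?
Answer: 95368177/891020 ≈ 107.03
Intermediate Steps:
L = -174
309/65 - 497/(L/182 - 242/62) = 309/65 - 497/(-174/182 - 242/62) = 309*(1/65) - 497/(-174*1/182 - 242*1/62) = 309/65 - 497/(-87/91 - 121/31) = 309/65 - 497/(-13708/2821) = 309/65 - 497*(-2821/13708) = 309/65 + 1402037/13708 = 95368177/891020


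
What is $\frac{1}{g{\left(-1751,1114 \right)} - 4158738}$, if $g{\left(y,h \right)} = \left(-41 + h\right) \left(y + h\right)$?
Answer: $- \frac{1}{4842239} \approx -2.0652 \cdot 10^{-7}$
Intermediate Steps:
$g{\left(y,h \right)} = \left(-41 + h\right) \left(h + y\right)$
$\frac{1}{g{\left(-1751,1114 \right)} - 4158738} = \frac{1}{\left(1114^{2} - 45674 - -71791 + 1114 \left(-1751\right)\right) - 4158738} = \frac{1}{\left(1240996 - 45674 + 71791 - 1950614\right) - 4158738} = \frac{1}{-683501 - 4158738} = \frac{1}{-4842239} = - \frac{1}{4842239}$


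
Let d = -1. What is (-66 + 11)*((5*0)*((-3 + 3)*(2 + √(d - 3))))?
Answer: 0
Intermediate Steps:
(-66 + 11)*((5*0)*((-3 + 3)*(2 + √(d - 3)))) = (-66 + 11)*((5*0)*((-3 + 3)*(2 + √(-1 - 3)))) = -0*0*(2 + √(-4)) = -0*0*(2 + 2*I) = -0*0 = -55*0 = 0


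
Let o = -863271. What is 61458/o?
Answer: -20486/287757 ≈ -0.071192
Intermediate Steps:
61458/o = 61458/(-863271) = 61458*(-1/863271) = -20486/287757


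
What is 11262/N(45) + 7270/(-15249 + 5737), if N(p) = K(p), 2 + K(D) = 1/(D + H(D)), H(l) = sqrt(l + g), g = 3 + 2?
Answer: -209187956995/36721076 + 56310*sqrt(2)/7721 ≈ -5686.4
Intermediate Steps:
g = 5
H(l) = sqrt(5 + l) (H(l) = sqrt(l + 5) = sqrt(5 + l))
K(D) = -2 + 1/(D + sqrt(5 + D))
N(p) = (1 - 2*p - 2*sqrt(5 + p))/(p + sqrt(5 + p))
11262/N(45) + 7270/(-15249 + 5737) = 11262/(((1 - 2*45 - 2*sqrt(5 + 45))/(45 + sqrt(5 + 45)))) + 7270/(-15249 + 5737) = 11262/(((1 - 90 - 10*sqrt(2))/(45 + sqrt(50)))) + 7270/(-9512) = 11262/(((1 - 90 - 10*sqrt(2))/(45 + 5*sqrt(2)))) + 7270*(-1/9512) = 11262/(((1 - 90 - 10*sqrt(2))/(45 + 5*sqrt(2)))) - 3635/4756 = 11262/(((-89 - 10*sqrt(2))/(45 + 5*sqrt(2)))) - 3635/4756 = 11262*((45 + 5*sqrt(2))/(-89 - 10*sqrt(2))) - 3635/4756 = 11262*(45 + 5*sqrt(2))/(-89 - 10*sqrt(2)) - 3635/4756 = -3635/4756 + 11262*(45 + 5*sqrt(2))/(-89 - 10*sqrt(2))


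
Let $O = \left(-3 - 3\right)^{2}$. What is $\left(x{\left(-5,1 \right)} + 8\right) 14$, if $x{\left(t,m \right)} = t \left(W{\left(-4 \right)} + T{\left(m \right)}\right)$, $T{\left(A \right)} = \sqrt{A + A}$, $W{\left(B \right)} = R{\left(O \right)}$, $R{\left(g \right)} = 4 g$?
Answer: $-9968 - 70 \sqrt{2} \approx -10067.0$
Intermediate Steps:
$O = 36$ ($O = \left(-6\right)^{2} = 36$)
$W{\left(B \right)} = 144$ ($W{\left(B \right)} = 4 \cdot 36 = 144$)
$T{\left(A \right)} = \sqrt{2} \sqrt{A}$ ($T{\left(A \right)} = \sqrt{2 A} = \sqrt{2} \sqrt{A}$)
$x{\left(t,m \right)} = t \left(144 + \sqrt{2} \sqrt{m}\right)$
$\left(x{\left(-5,1 \right)} + 8\right) 14 = \left(- 5 \left(144 + \sqrt{2} \sqrt{1}\right) + 8\right) 14 = \left(- 5 \left(144 + \sqrt{2} \cdot 1\right) + 8\right) 14 = \left(- 5 \left(144 + \sqrt{2}\right) + 8\right) 14 = \left(\left(-720 - 5 \sqrt{2}\right) + 8\right) 14 = \left(-712 - 5 \sqrt{2}\right) 14 = -9968 - 70 \sqrt{2}$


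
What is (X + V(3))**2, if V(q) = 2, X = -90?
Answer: 7744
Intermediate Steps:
(X + V(3))**2 = (-90 + 2)**2 = (-88)**2 = 7744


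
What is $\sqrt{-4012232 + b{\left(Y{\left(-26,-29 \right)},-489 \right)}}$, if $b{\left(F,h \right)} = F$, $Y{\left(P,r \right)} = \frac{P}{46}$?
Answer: $\frac{i \sqrt{2122471027}}{23} \approx 2003.1 i$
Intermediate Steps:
$Y{\left(P,r \right)} = \frac{P}{46}$ ($Y{\left(P,r \right)} = P \frac{1}{46} = \frac{P}{46}$)
$\sqrt{-4012232 + b{\left(Y{\left(-26,-29 \right)},-489 \right)}} = \sqrt{-4012232 + \frac{1}{46} \left(-26\right)} = \sqrt{-4012232 - \frac{13}{23}} = \sqrt{- \frac{92281349}{23}} = \frac{i \sqrt{2122471027}}{23}$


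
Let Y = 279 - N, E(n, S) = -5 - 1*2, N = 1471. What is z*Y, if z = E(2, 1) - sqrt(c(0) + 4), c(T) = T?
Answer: 10728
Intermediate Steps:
E(n, S) = -7 (E(n, S) = -5 - 2 = -7)
Y = -1192 (Y = 279 - 1*1471 = 279 - 1471 = -1192)
z = -9 (z = -7 - sqrt(0 + 4) = -7 - sqrt(4) = -7 - 1*2 = -7 - 2 = -9)
z*Y = -9*(-1192) = 10728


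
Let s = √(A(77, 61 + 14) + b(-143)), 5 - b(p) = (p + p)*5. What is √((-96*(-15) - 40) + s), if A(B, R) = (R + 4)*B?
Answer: √(1400 + √7518) ≈ 38.558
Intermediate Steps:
A(B, R) = B*(4 + R) (A(B, R) = (4 + R)*B = B*(4 + R))
b(p) = 5 - 10*p (b(p) = 5 - (p + p)*5 = 5 - 2*p*5 = 5 - 10*p)
s = √7518 (s = √(77*(4 + (61 + 14)) + (5 - 10*(-143))) = √(77*(4 + 75) + (5 + 1430)) = √(77*79 + 1435) = √(6083 + 1435) = √7518 ≈ 86.706)
√((-96*(-15) - 40) + s) = √((-96*(-15) - 40) + √7518) = √((1440 - 40) + √7518) = √(1400 + √7518)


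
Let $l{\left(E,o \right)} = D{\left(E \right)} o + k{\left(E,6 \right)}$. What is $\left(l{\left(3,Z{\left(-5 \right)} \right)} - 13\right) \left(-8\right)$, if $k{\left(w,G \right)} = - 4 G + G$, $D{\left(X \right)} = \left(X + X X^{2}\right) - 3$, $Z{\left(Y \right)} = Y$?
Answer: $1328$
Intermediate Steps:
$D{\left(X \right)} = -3 + X + X^{3}$ ($D{\left(X \right)} = \left(X + X^{3}\right) - 3 = -3 + X + X^{3}$)
$k{\left(w,G \right)} = - 3 G$
$l{\left(E,o \right)} = -18 + o \left(-3 + E + E^{3}\right)$ ($l{\left(E,o \right)} = \left(-3 + E + E^{3}\right) o - 18 = o \left(-3 + E + E^{3}\right) - 18 = -18 + o \left(-3 + E + E^{3}\right)$)
$\left(l{\left(3,Z{\left(-5 \right)} \right)} - 13\right) \left(-8\right) = \left(\left(-18 - 5 \left(-3 + 3 + 3^{3}\right)\right) - 13\right) \left(-8\right) = \left(\left(-18 - 5 \left(-3 + 3 + 27\right)\right) - 13\right) \left(-8\right) = \left(\left(-18 - 135\right) - 13\right) \left(-8\right) = \left(-153 - 13\right) \left(-8\right) = \left(-166\right) \left(-8\right) = 1328$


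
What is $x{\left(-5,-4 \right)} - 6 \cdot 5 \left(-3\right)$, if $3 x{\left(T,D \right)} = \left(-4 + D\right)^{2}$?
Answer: $\frac{334}{3} \approx 111.33$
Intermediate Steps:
$x{\left(T,D \right)} = \frac{\left(-4 + D\right)^{2}}{3}$
$x{\left(-5,-4 \right)} - 6 \cdot 5 \left(-3\right) = \frac{\left(-4 - 4\right)^{2}}{3} - 6 \cdot 5 \left(-3\right) = \frac{\left(-8\right)^{2}}{3} - -90 = \frac{1}{3} \cdot 64 + 90 = \frac{64}{3} + 90 = \frac{334}{3}$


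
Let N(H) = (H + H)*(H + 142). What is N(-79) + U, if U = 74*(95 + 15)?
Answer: -1814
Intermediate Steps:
U = 8140 (U = 74*110 = 8140)
N(H) = 2*H*(142 + H) (N(H) = (2*H)*(142 + H) = 2*H*(142 + H))
N(-79) + U = 2*(-79)*(142 - 79) + 8140 = 2*(-79)*63 + 8140 = -9954 + 8140 = -1814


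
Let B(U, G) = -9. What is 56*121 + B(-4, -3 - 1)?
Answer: 6767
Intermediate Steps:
56*121 + B(-4, -3 - 1) = 56*121 - 9 = 6776 - 9 = 6767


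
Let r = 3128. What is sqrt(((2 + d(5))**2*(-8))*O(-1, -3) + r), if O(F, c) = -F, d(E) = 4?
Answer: 2*sqrt(710) ≈ 53.292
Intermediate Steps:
sqrt(((2 + d(5))**2*(-8))*O(-1, -3) + r) = sqrt(((2 + 4)**2*(-8))*(-1*(-1)) + 3128) = sqrt((6**2*(-8))*1 + 3128) = sqrt((36*(-8))*1 + 3128) = sqrt(-288*1 + 3128) = sqrt(-288 + 3128) = sqrt(2840) = 2*sqrt(710)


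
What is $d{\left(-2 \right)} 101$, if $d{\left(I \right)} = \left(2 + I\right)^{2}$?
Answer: $0$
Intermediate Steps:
$d{\left(-2 \right)} 101 = \left(2 - 2\right)^{2} \cdot 101 = 0^{2} \cdot 101 = 0 \cdot 101 = 0$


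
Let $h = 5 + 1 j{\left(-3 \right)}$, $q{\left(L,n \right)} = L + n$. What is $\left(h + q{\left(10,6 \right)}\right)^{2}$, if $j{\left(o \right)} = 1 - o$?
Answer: $625$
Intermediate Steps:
$h = 9$ ($h = 5 + 1 \left(1 - -3\right) = 5 + 1 \left(1 + 3\right) = 5 + 1 \cdot 4 = 5 + 4 = 9$)
$\left(h + q{\left(10,6 \right)}\right)^{2} = \left(9 + \left(10 + 6\right)\right)^{2} = \left(9 + 16\right)^{2} = 25^{2} = 625$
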